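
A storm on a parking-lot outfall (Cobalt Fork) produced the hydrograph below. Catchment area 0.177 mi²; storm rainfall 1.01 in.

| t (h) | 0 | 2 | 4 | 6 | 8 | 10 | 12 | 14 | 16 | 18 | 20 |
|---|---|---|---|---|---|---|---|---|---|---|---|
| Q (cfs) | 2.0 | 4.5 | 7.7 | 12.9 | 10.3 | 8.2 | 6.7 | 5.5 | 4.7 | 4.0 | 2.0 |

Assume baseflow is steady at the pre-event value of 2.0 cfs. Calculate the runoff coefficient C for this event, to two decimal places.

ΣQ_DR = 46.50 cfs; V = ΣQ_DR·Δt = 3.348 × 10^5 ft³.
Runoff depth d = V / A = 0.8142 in.
C = d / P = 0.8142 / 1.01 = 0.81.

C ≈ 0.81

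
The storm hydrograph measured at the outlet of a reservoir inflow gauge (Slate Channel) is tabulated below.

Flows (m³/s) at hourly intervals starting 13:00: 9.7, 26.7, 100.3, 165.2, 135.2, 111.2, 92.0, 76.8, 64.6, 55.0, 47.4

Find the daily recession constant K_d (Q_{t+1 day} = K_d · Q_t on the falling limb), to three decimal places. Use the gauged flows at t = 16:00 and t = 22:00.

K_d ≈ 0.012

Between t = 16:00 and t = 22:00 the flow falls from 165.2 to 55.0 m³/s over 6×1 h = 6 h.
Per-interval ratio K = (55.0/165.2)^(1/6) = 0.8325; K_d = K^(24/1) = 0.012.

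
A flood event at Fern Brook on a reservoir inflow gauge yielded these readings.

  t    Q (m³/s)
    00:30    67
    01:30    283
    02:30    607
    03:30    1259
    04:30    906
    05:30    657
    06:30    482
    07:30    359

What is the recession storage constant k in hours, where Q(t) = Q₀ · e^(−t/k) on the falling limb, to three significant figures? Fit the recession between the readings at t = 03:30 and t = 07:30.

k ≈ 3.19 h

On the falling limb, Q drops from 1259 to 359 m³/s between t = 03:30 and t = 07:30 (Δt = 4 h).
k = −Δt / ln(Q₂/Q₁) = −4 / ln(359/1259) = 3.19 h.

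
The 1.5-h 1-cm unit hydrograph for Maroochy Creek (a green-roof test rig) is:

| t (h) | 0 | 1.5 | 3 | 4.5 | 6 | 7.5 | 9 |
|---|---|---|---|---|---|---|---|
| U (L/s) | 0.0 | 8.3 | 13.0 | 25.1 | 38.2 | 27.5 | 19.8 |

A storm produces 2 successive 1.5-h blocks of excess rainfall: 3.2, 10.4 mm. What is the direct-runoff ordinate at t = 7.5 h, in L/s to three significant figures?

Q ≈ 48.5 L/s

By discrete convolution, Q_j = Σ (P_i / 10 mm) · U_{j−i}.
At t = 7.5 h (j=5): Q = (3.2/10)·27.5 + (10.4/10)·38.2 = 48.5 L/s.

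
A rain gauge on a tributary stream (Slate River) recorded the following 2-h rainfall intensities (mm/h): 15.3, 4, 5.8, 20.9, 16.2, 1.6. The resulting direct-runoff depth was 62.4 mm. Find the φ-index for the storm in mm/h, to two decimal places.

Only the 3 blocks with intensity above φ contribute runoff: 15.3, 20.9, 16.2 mm/h.
Σ(I−φ)·Δt = d  ⇒  (15.3+20.9+16.2 − 3φ)·2 = 62.4
φ = (52.40 − 62.4/2) / 3 = 7.07 mm/h.

φ ≈ 7.07 mm/h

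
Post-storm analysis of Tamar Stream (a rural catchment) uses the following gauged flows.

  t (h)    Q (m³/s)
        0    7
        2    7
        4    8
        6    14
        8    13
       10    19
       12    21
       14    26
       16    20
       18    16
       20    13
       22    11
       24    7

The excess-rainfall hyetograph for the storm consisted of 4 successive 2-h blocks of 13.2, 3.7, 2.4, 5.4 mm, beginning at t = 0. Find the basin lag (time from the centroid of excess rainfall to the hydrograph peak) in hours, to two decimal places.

Centroid of excess rainfall: t_c = Σ P_i·t̄_i / ΣP_i = 3.0000 h (block centres at 1, 3, 5, 7 h).
Hydrograph peak occurs at t = 14 h, so basin lag t_L = 14 − 3.0000 = 11.00 h.

t_L ≈ 11.00 h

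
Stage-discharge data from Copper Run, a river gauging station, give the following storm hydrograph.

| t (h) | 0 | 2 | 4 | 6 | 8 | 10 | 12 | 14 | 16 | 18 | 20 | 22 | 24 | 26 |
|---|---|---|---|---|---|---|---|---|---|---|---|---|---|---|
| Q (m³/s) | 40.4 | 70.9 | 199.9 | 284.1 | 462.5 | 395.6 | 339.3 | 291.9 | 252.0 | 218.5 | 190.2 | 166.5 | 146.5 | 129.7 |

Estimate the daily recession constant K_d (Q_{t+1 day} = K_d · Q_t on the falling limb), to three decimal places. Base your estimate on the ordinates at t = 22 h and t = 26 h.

Between t = 22 h and t = 26 h the flow falls from 166.5 to 129.7 m³/s over 2×2 h = 4 h.
Per-interval ratio K = (129.7/166.5)^(1/2) = 0.8826; K_d = K^(24/2) = 0.223.

K_d ≈ 0.223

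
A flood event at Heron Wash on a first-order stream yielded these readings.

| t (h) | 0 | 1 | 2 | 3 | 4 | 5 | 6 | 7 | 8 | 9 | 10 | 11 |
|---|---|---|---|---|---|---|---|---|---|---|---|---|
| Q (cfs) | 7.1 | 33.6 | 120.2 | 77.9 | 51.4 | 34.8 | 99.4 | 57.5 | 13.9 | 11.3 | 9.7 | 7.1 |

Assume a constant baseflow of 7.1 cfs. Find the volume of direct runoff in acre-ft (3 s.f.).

V ≈ 36.3 acre-ft

Direct-runoff ordinates (Q − Q_b): 0.0, 26.5, 113.1, 70.8, 44.3, 27.7, 92.3, 50.4, 6.8, 4.2, 2.6, 0.0 cfs.
ΣQ_DR = 438.7 cfs.
With Δt = 1 h = 3600 s, V = ΣQ_DR · Δt = 438.7 × 3600 = 1.58 × 10^6 ft³ = 36.3 acre-ft.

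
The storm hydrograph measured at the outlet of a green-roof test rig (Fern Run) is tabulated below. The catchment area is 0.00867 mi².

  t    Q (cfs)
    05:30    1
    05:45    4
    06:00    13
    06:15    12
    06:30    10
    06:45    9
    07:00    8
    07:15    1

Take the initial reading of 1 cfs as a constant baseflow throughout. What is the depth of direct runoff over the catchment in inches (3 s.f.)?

Direct runoff: 0.0, 3.0, 12.0, 11.0, 9.0, 8.0, 7.0, 0.0 cfs; ΣQ_DR = 50.00 cfs.
V = ΣQ_DR · Δt = 50.00 × 900 s = 45000 ft³.
Over A = 0.00867 mi², depth = V / A = 2.23 in.

d ≈ 2.23 in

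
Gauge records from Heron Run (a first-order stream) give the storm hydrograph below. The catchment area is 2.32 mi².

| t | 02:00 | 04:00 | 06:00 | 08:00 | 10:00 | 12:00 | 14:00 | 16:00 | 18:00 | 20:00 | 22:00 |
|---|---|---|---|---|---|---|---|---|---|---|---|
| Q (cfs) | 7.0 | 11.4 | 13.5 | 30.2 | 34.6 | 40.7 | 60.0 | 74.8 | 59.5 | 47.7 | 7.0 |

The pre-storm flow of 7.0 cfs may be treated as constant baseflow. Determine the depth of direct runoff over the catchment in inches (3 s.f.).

Direct runoff: 0.0, 4.4, 6.5, 23.2, 27.6, 33.7, 53.0, 67.8, 52.5, 40.7, 0.0 cfs; ΣQ_DR = 309.4 cfs.
V = ΣQ_DR · Δt = 309.4 × 7200 s = 2.228 × 10^6 ft³.
Over A = 2.32 mi², depth = V / A = 0.413 in.

d ≈ 0.413 in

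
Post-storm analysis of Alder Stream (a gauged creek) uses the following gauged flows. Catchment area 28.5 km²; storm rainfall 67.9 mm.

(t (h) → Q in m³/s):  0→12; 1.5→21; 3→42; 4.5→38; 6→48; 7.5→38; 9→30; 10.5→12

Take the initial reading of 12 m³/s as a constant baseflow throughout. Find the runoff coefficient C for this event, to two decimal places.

C ≈ 0.40

ΣQ_DR = 145.0 m³/s; V = ΣQ_DR·Δt = 7.830 × 10^5 m³.
Runoff depth d = V / A = 27.47 mm.
C = d / P = 27.47 / 67.9 = 0.40.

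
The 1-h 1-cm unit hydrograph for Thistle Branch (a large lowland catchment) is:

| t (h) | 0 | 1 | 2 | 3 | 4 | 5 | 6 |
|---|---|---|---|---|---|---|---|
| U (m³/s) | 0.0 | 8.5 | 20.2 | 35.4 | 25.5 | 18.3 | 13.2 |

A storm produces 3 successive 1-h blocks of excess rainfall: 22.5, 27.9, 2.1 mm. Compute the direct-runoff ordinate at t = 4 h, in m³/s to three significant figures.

Q ≈ 160 m³/s

By discrete convolution, Q_j = Σ (P_i / 10 mm) · U_{j−i}.
At t = 4 h (j=4): Q = (22.5/10)·25.5 + (27.9/10)·35.4 + (2.1/10)·20.2 = 160 m³/s.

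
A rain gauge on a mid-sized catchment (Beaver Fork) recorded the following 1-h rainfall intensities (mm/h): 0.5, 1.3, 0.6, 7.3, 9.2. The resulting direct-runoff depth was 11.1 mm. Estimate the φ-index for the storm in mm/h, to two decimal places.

φ ≈ 2.70 mm/h

Only the 2 blocks with intensity above φ contribute runoff: 7.3, 9.2 mm/h.
Σ(I−φ)·Δt = d  ⇒  (7.3+9.2 − 2φ)·1 = 11.1
φ = (16.50 − 11.1/1) / 2 = 2.70 mm/h.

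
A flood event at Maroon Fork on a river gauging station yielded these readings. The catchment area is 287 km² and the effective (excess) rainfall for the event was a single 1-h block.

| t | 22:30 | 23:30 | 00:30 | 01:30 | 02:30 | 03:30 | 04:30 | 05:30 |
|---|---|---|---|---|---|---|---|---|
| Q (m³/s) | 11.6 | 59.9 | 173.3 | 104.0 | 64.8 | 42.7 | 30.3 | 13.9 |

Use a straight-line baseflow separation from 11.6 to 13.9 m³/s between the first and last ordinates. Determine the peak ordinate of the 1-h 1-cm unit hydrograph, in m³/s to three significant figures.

U_p ≈ 322 m³/s

Direct runoff: 0.00, 47.97, 161.04, 91.41, 51.89, 29.46, 16.73, 0.00 m³/s; ΣQ_DR = 398.5 m³/s, peak = 161.04 m³/s.
Runoff depth d = ΣQ_DR·Δt / A = 398.5 × 3600 / (287 km²) = 4.999 mm.
The 1-cm UH is the DRH scaled by (10 mm)/d, so U_p = 161.04 × 10/4.999 = 322 m³/s.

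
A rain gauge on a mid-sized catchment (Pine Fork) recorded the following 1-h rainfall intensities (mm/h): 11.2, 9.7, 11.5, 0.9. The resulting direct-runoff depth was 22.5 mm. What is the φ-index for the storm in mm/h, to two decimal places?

φ ≈ 3.30 mm/h

Only the 3 blocks with intensity above φ contribute runoff: 11.2, 9.7, 11.5 mm/h.
Σ(I−φ)·Δt = d  ⇒  (11.2+9.7+11.5 − 3φ)·1 = 22.5
φ = (32.40 − 22.5/1) / 3 = 3.30 mm/h.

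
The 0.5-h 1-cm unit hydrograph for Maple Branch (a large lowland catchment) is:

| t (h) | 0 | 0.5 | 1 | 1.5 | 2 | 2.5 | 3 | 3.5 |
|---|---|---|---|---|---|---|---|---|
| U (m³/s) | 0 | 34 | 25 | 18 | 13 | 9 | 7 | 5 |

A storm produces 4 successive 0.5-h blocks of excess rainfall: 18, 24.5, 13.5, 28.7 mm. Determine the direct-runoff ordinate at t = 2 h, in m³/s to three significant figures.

By discrete convolution, Q_j = Σ (P_i / 10 mm) · U_{j−i}.
At t = 2 h (j=4): Q = (18/10)·13 + (24.5/10)·18 + (13.5/10)·25 + (28.7/10)·34 = 199 m³/s.

Q ≈ 199 m³/s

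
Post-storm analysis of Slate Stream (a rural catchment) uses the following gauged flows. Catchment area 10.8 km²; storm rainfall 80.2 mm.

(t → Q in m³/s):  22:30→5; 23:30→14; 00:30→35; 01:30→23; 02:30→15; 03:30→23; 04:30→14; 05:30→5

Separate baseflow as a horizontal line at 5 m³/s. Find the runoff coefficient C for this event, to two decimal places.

C ≈ 0.39

ΣQ_DR = 94.00 m³/s; V = ΣQ_DR·Δt = 3.384 × 10^5 m³.
Runoff depth d = V / A = 31.33 mm.
C = d / P = 31.33 / 80.2 = 0.39.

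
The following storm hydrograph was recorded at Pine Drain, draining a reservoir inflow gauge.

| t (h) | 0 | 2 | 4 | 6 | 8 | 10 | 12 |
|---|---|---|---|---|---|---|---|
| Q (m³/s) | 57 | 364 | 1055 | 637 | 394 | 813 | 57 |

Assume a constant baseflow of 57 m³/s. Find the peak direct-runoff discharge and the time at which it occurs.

Subtracting baseflow gives direct-runoff ordinates: 0.0, 307.0, 998.0, 580.0, 337.0, 756.0, 0.0 m³/s.
The maximum is 998.0 m³/s, occurring at the reading for t = 4 h.

Q_p = 998.0 m³/s at t = 4 h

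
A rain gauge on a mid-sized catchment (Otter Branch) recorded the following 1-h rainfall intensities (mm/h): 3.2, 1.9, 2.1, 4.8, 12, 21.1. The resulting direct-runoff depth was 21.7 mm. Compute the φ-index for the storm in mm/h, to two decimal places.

Only the 2 blocks with intensity above φ contribute runoff: 12, 21.1 mm/h.
Σ(I−φ)·Δt = d  ⇒  (12+21.1 − 2φ)·1 = 21.7
φ = (33.10 − 21.7/1) / 2 = 5.70 mm/h.

φ ≈ 5.70 mm/h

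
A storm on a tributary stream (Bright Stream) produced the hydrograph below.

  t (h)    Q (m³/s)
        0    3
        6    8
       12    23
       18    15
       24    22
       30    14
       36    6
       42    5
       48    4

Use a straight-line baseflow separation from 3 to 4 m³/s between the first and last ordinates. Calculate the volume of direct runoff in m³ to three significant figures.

V ≈ 1.48 × 10^6 m³

Direct-runoff ordinates (Q − Q_b): 0.00, 4.88, 19.75, 11.62, 18.50, 10.38, 2.25, 1.12, 0.00 m³/s.
ΣQ_DR = 68.50 m³/s.
With Δt = 6 h = 21600 s, V = ΣQ_DR · Δt = 68.50 × 21600 = 1.48 × 10^6 m³.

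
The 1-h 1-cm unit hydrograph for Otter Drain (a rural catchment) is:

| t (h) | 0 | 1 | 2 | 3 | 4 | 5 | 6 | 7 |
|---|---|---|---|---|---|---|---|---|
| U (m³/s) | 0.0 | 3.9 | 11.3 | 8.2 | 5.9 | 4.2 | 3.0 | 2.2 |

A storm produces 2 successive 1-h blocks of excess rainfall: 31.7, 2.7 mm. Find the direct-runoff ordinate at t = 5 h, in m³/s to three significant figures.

By discrete convolution, Q_j = Σ (P_i / 10 mm) · U_{j−i}.
At t = 5 h (j=5): Q = (31.7/10)·4.2 + (2.7/10)·5.9 = 14.9 m³/s.

Q ≈ 14.9 m³/s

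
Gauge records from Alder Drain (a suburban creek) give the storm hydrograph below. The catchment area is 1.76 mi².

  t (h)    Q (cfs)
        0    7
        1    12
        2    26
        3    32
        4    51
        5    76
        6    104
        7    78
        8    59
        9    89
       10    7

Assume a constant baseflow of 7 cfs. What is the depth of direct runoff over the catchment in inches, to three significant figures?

d ≈ 0.409 in

Direct runoff: 0.0, 5.0, 19.0, 25.0, 44.0, 69.0, 97.0, 71.0, 52.0, 82.0, 0.0 cfs; ΣQ_DR = 464.0 cfs.
V = ΣQ_DR · Δt = 464.0 × 3600 s = 1.670 × 10^6 ft³.
Over A = 1.76 mi², depth = V / A = 0.409 in.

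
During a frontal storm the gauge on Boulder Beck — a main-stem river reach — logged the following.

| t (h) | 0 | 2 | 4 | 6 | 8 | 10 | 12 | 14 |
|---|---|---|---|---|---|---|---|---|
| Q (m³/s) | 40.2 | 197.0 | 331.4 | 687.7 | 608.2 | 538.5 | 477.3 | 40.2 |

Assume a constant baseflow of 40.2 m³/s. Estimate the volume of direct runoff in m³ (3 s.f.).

V ≈ 1.87 × 10^7 m³

Direct-runoff ordinates (Q − Q_b): 0.0, 156.8, 291.2, 647.5, 568.0, 498.3, 437.1, 0.0 m³/s.
ΣQ_DR = 2599 m³/s.
With Δt = 2 h = 7200 s, V = ΣQ_DR · Δt = 2599 × 7200 = 1.87 × 10^7 m³.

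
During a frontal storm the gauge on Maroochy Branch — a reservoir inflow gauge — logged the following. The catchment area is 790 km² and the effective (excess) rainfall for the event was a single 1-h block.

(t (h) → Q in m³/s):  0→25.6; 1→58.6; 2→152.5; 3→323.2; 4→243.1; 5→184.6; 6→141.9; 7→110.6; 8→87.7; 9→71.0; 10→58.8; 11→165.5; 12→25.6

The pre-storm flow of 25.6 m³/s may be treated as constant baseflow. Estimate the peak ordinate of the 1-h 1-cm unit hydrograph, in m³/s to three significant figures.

U_p ≈ 496 m³/s

Direct runoff: 0.0, 33.0, 126.9, 297.6, 217.5, 159.0, 116.3, 85.0, 62.1, 45.4, 33.2, 139.9, 0.0 m³/s; ΣQ_DR = 1316 m³/s, peak = 297.6 m³/s.
Runoff depth d = ΣQ_DR·Δt / A = 1316 × 3600 / (790 km²) = 5.997 mm.
The 1-cm UH is the DRH scaled by (10 mm)/d, so U_p = 297.6 × 10/5.997 = 496 m³/s.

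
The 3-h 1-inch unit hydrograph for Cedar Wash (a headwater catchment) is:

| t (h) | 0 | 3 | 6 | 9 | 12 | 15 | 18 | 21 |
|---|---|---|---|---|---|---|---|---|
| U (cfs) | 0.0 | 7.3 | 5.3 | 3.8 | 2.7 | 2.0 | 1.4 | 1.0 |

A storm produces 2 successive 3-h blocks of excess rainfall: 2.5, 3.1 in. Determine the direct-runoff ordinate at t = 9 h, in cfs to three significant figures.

By discrete convolution, Q_j = Σ (P_i / 1 in) · U_{j−i}.
At t = 9 h (j=3): Q = (2.5/1)·3.8 + (3.1/1)·5.3 = 25.9 cfs.

Q ≈ 25.9 cfs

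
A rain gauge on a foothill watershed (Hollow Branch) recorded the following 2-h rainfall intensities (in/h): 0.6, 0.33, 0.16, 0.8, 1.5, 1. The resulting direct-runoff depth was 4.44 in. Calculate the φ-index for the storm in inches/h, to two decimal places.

Only the 4 blocks with intensity above φ contribute runoff: 0.6, 0.8, 1.5, 1 in/h.
Σ(I−φ)·Δt = d  ⇒  (0.6+0.8+1.5+1 − 4φ)·2 = 4.44
φ = (3.900 − 4.44/2) / 4 = 0.42 in/h.

φ ≈ 0.42 in/h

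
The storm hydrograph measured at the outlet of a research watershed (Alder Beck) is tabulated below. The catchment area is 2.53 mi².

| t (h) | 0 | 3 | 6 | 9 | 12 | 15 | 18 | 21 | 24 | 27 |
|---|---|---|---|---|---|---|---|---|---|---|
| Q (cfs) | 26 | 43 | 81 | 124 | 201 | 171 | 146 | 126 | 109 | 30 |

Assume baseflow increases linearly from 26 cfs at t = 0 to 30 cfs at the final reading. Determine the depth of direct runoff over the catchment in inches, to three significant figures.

Direct runoff: 0.00, 16.56, 54.11, 96.67, 173.22, 142.78, 117.33, 96.89, 79.44, 0.00 cfs; ΣQ_DR = 777.0 cfs.
V = ΣQ_DR · Δt = 777.0 × 10800 s = 8.392 × 10^6 ft³.
Over A = 2.53 mi², depth = V / A = 1.43 in.

d ≈ 1.43 in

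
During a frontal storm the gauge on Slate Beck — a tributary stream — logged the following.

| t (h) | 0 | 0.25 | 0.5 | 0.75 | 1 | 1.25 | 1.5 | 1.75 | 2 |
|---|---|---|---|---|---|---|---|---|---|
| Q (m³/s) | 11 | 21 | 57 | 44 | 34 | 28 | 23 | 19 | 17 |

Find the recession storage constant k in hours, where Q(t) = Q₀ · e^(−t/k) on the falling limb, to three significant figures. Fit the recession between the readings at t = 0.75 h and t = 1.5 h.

On the falling limb, Q drops from 44 to 23 m³/s between t = 0.75 h and t = 1.5 h (Δt = 0.75 h).
k = −Δt / ln(Q₂/Q₁) = −0.75 / ln(23/44) = 1.16 h.

k ≈ 1.16 h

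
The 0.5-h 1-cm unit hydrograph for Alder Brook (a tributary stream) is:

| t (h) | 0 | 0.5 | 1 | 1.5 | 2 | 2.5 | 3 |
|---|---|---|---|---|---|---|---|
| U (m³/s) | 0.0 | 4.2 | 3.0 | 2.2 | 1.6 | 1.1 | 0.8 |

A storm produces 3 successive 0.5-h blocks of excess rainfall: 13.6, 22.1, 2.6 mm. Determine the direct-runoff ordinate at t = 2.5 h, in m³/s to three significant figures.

By discrete convolution, Q_j = Σ (P_i / 10 mm) · U_{j−i}.
At t = 2.5 h (j=5): Q = (13.6/10)·1.1 + (22.1/10)·1.6 + (2.6/10)·2.2 = 5.60 m³/s.

Q ≈ 5.60 m³/s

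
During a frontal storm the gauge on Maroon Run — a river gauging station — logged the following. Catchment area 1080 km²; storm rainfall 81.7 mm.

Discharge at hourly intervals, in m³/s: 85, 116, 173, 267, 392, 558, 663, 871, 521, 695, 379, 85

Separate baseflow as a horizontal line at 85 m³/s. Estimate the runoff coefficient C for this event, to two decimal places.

ΣQ_DR = 3785 m³/s; V = ΣQ_DR·Δt = 1.363 × 10^7 m³.
Runoff depth d = V / A = 12.62 mm.
C = d / P = 12.62 / 81.7 = 0.15.

C ≈ 0.15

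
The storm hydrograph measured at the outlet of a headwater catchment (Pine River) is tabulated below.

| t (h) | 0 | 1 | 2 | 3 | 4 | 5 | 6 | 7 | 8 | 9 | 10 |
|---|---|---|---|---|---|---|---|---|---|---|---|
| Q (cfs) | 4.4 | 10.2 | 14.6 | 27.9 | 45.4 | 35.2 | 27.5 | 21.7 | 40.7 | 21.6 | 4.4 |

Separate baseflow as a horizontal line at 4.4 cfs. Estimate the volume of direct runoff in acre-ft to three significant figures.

V ≈ 17.0 acre-ft

Direct-runoff ordinates (Q − Q_b): 0.0, 5.8, 10.2, 23.5, 41.0, 30.8, 23.1, 17.3, 36.3, 17.2, 0.0 cfs.
ΣQ_DR = 205.2 cfs.
With Δt = 1 h = 3600 s, V = ΣQ_DR · Δt = 205.2 × 3600 = 7.39 × 10^5 ft³ = 17.0 acre-ft.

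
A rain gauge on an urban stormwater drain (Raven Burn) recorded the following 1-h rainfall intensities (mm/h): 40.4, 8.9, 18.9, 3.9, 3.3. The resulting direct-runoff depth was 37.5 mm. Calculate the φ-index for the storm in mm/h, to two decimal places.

Only the 2 blocks with intensity above φ contribute runoff: 40.4, 18.9 mm/h.
Σ(I−φ)·Δt = d  ⇒  (40.4+18.9 − 2φ)·1 = 37.5
φ = (59.30 − 37.5/1) / 2 = 10.90 mm/h.

φ ≈ 10.90 mm/h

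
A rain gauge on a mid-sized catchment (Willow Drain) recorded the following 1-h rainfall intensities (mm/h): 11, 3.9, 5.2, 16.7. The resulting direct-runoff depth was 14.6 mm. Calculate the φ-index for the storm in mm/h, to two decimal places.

Only the 2 blocks with intensity above φ contribute runoff: 11, 16.7 mm/h.
Σ(I−φ)·Δt = d  ⇒  (11+16.7 − 2φ)·1 = 14.6
φ = (27.70 − 14.6/1) / 2 = 6.55 mm/h.

φ ≈ 6.55 mm/h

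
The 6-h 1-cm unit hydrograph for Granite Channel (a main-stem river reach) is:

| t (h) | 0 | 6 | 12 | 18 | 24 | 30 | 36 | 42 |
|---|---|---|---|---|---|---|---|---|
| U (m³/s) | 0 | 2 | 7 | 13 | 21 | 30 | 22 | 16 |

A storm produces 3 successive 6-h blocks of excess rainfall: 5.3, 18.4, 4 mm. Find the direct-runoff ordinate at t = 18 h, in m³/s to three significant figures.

By discrete convolution, Q_j = Σ (P_i / 10 mm) · U_{j−i}.
At t = 18 h (j=3): Q = (5.3/10)·13 + (18.4/10)·7 + (4/10)·2 = 20.6 m³/s.

Q ≈ 20.6 m³/s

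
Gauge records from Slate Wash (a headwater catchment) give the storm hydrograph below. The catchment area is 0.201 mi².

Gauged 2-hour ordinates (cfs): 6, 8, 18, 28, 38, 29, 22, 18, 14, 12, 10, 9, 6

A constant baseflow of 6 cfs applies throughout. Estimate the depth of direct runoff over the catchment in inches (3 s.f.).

d ≈ 2.16 in

Direct runoff: 0.0, 2.0, 12.0, 22.0, 32.0, 23.0, 16.0, 12.0, 8.0, 6.0, 4.0, 3.0, 0.0 cfs; ΣQ_DR = 140.0 cfs.
V = ΣQ_DR · Δt = 140.0 × 7200 s = 1.008 × 10^6 ft³.
Over A = 0.201 mi², depth = V / A = 2.16 in.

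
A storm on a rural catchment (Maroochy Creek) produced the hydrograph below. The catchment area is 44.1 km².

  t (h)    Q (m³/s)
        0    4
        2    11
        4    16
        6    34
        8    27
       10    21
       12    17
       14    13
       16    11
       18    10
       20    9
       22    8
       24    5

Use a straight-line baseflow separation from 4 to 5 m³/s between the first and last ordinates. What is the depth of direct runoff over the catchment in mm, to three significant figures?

Direct runoff: 0.00, 6.92, 11.83, 29.75, 22.67, 16.58, 12.50, 8.42, 6.33, 5.25, 4.17, 3.08, 0.00 m³/s; ΣQ_DR = 127.5 m³/s.
V = ΣQ_DR · Δt = 127.5 × 7200 s = 9.180 × 10^5 m³.
Over A = 44.1 km², depth = V / A = 20.8 mm.

d ≈ 20.8 mm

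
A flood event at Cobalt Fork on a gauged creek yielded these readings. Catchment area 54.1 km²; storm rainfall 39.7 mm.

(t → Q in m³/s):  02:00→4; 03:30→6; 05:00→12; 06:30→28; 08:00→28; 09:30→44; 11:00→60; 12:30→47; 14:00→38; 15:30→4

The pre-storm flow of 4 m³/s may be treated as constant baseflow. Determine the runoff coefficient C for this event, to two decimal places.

C ≈ 0.58

ΣQ_DR = 231.0 m³/s; V = ΣQ_DR·Δt = 1.247 × 10^6 m³.
Runoff depth d = V / A = 23.06 mm.
C = d / P = 23.06 / 39.7 = 0.58.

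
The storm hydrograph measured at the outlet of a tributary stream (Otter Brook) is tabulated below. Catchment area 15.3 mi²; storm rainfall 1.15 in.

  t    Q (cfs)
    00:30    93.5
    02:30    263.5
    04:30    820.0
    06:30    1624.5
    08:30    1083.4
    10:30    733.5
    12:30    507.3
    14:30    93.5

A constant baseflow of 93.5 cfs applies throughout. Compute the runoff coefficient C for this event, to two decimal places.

ΣQ_DR = 4471 cfs; V = ΣQ_DR·Δt = 3.219 × 10^7 ft³.
Runoff depth d = V / A = 0.9057 in.
C = d / P = 0.9057 / 1.15 = 0.79.

C ≈ 0.79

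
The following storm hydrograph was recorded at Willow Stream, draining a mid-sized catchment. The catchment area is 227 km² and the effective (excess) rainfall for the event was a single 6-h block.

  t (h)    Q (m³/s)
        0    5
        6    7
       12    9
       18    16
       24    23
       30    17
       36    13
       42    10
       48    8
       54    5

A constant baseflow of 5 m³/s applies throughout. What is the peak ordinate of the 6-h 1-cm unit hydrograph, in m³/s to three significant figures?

Direct runoff: 0.0, 2.0, 4.0, 11.0, 18.0, 12.0, 8.0, 5.0, 3.0, 0.0 m³/s; ΣQ_DR = 63.00 m³/s, peak = 18.0 m³/s.
Runoff depth d = ΣQ_DR·Δt / A = 63.00 × 21600 / (227 km²) = 5.995 mm.
The 1-cm UH is the DRH scaled by (10 mm)/d, so U_p = 18.0 × 10/5.995 = 30.0 m³/s.

U_p ≈ 30.0 m³/s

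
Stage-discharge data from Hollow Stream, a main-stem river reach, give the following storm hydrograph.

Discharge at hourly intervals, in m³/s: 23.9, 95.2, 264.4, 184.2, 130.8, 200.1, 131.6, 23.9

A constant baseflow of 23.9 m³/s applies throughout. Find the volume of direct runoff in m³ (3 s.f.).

Direct-runoff ordinates (Q − Q_b): 0.0, 71.3, 240.5, 160.3, 106.9, 176.2, 107.7, 0.0 m³/s.
ΣQ_DR = 862.9 m³/s.
With Δt = 1 h = 3600 s, V = ΣQ_DR · Δt = 862.9 × 3600 = 3.11 × 10^6 m³.

V ≈ 3.11 × 10^6 m³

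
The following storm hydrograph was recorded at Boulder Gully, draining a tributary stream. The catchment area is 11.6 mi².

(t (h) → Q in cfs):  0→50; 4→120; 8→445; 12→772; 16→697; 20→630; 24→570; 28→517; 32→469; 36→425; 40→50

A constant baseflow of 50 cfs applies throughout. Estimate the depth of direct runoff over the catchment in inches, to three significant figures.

d ≈ 2.24 in

Direct runoff: 0.0, 70.0, 395.0, 722.0, 647.0, 580.0, 520.0, 467.0, 419.0, 375.0, 0.0 cfs; ΣQ_DR = 4195 cfs.
V = ΣQ_DR · Δt = 4195 × 14400 s = 6.041 × 10^7 ft³.
Over A = 11.6 mi², depth = V / A = 2.24 in.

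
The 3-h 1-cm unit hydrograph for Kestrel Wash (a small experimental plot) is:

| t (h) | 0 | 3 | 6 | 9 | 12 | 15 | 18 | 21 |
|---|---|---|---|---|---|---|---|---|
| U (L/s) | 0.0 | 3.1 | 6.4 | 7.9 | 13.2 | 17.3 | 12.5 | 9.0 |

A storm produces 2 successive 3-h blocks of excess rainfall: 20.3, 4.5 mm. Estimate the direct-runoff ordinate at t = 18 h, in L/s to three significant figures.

By discrete convolution, Q_j = Σ (P_i / 10 mm) · U_{j−i}.
At t = 18 h (j=6): Q = (20.3/10)·12.5 + (4.5/10)·17.3 = 33.2 L/s.

Q ≈ 33.2 L/s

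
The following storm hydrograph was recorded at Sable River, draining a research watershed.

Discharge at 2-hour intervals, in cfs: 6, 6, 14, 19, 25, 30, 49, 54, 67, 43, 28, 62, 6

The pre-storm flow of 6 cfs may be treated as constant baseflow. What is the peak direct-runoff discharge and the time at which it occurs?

Q_p = 61.0 cfs at t = 16 h

Subtracting baseflow gives direct-runoff ordinates: 0.0, 0.0, 8.0, 13.0, 19.0, 24.0, 43.0, 48.0, 61.0, 37.0, 22.0, 56.0, 0.0 cfs.
The maximum is 61.0 cfs, occurring at the reading for t = 16 h.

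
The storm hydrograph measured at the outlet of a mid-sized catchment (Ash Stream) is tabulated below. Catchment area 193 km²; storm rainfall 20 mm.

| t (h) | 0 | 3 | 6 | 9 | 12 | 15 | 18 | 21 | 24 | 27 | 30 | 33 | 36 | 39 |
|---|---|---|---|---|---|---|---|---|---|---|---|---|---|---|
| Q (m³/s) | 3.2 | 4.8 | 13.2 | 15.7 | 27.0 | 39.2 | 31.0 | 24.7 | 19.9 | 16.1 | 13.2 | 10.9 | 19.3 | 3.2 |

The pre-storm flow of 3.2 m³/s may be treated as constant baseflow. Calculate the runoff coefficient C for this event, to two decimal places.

C ≈ 0.55

ΣQ_DR = 196.6 m³/s; V = ΣQ_DR·Δt = 2.123 × 10^6 m³.
Runoff depth d = V / A = 11.00 mm.
C = d / P = 11.00 / 20 = 0.55.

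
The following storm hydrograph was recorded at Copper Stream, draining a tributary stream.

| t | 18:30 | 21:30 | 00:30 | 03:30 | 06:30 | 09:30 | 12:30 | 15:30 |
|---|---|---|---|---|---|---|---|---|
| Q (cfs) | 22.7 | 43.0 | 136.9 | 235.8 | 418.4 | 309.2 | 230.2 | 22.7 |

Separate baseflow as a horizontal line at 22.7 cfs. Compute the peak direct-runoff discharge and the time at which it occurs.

Subtracting baseflow gives direct-runoff ordinates: 0.0, 20.3, 114.2, 213.1, 395.7, 286.5, 207.5, 0.0 cfs.
The maximum is 395.7 cfs, occurring at the reading for t = 06:30.

Q_p = 395.7 cfs at t = 06:30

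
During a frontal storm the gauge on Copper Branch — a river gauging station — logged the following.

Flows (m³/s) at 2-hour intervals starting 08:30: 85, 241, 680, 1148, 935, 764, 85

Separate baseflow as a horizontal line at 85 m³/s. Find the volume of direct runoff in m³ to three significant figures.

V ≈ 2.41 × 10^7 m³

Direct-runoff ordinates (Q − Q_b): 0.0, 156.0, 595.0, 1063.0, 850.0, 679.0, 0.0 m³/s.
ΣQ_DR = 3343 m³/s.
With Δt = 2 h = 7200 s, V = ΣQ_DR · Δt = 3343 × 7200 = 2.41 × 10^7 m³.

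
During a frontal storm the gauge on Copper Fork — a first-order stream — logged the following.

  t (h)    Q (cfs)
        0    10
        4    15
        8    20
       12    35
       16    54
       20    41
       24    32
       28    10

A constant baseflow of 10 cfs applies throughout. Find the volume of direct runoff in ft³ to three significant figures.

V ≈ 1.97 × 10^6 ft³

Direct-runoff ordinates (Q − Q_b): 0.0, 5.0, 10.0, 25.0, 44.0, 31.0, 22.0, 0.0 cfs.
ΣQ_DR = 137.0 cfs.
With Δt = 4 h = 14400 s, V = ΣQ_DR · Δt = 137.0 × 14400 = 1.97 × 10^6 ft³.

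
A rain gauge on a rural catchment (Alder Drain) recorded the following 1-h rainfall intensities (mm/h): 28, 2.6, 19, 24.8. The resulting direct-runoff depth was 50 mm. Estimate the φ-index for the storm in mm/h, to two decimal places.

Only the 3 blocks with intensity above φ contribute runoff: 28, 19, 24.8 mm/h.
Σ(I−φ)·Δt = d  ⇒  (28+19+24.8 − 3φ)·1 = 50
φ = (71.80 − 50/1) / 3 = 7.27 mm/h.

φ ≈ 7.27 mm/h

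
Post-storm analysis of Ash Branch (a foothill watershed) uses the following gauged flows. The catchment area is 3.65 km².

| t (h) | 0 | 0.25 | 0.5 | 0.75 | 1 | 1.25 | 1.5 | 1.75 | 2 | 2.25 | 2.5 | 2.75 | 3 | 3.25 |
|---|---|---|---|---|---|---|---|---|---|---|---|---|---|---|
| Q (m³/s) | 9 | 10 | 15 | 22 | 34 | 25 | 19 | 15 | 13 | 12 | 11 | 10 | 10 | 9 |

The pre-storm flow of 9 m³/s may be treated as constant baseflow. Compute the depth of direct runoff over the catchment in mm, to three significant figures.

Direct runoff: 0.0, 1.0, 6.0, 13.0, 25.0, 16.0, 10.0, 6.0, 4.0, 3.0, 2.0, 1.0, 1.0, 0.0 m³/s; ΣQ_DR = 88.00 m³/s.
V = ΣQ_DR · Δt = 88.00 × 900 s = 79200 m³.
Over A = 3.65 km², depth = V / A = 21.7 mm.

d ≈ 21.7 mm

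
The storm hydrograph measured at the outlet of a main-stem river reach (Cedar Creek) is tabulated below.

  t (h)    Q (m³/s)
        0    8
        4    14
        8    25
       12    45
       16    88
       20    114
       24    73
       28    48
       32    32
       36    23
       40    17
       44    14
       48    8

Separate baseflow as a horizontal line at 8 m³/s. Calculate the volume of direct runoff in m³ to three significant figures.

V ≈ 5.83 × 10^6 m³

Direct-runoff ordinates (Q − Q_b): 0.0, 6.0, 17.0, 37.0, 80.0, 106.0, 65.0, 40.0, 24.0, 15.0, 9.0, 6.0, 0.0 m³/s.
ΣQ_DR = 405.0 m³/s.
With Δt = 4 h = 14400 s, V = ΣQ_DR · Δt = 405.0 × 14400 = 5.83 × 10^6 m³.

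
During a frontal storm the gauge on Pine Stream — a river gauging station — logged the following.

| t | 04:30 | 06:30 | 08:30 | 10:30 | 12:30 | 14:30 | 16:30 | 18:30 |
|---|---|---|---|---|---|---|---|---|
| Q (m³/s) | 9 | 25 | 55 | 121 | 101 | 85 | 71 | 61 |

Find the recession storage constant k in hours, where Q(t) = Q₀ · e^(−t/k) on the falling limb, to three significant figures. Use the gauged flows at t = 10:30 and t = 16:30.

k ≈ 11.3 h

On the falling limb, Q drops from 121 to 71 m³/s between t = 10:30 and t = 16:30 (Δt = 6 h).
k = −Δt / ln(Q₂/Q₁) = −6 / ln(71/121) = 11.3 h.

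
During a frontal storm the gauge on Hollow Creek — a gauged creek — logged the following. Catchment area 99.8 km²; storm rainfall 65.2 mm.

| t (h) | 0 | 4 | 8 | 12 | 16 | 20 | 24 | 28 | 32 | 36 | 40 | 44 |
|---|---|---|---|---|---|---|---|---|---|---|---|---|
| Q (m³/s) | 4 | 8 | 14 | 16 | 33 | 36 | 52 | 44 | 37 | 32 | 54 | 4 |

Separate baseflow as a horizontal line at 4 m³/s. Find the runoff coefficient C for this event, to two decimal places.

C ≈ 0.63

ΣQ_DR = 286.0 m³/s; V = ΣQ_DR·Δt = 4.118 × 10^6 m³.
Runoff depth d = V / A = 41.27 mm.
C = d / P = 41.27 / 65.2 = 0.63.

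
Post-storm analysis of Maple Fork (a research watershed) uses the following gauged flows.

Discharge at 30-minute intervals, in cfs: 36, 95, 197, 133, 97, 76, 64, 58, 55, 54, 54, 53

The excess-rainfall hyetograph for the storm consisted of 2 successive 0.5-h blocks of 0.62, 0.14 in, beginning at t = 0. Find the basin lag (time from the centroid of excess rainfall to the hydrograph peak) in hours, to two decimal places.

t_L ≈ 0.66 h

Centroid of excess rainfall: t_c = Σ P_i·t̄_i / ΣP_i = 0.3421 h (block centres at 0.25, 0.75 h).
Hydrograph peak occurs at t = 1 h, so basin lag t_L = 1 − 0.3421 = 0.66 h.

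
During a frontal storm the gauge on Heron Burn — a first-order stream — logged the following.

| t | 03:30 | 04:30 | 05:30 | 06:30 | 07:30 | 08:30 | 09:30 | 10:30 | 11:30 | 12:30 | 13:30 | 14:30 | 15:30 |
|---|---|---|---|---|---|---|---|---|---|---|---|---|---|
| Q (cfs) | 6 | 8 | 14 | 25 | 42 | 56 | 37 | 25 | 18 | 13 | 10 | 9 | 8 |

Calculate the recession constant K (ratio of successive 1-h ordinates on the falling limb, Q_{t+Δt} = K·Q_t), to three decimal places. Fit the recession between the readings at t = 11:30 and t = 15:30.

Using the recession-limb readings at t = 11:30 and t = 15:30: Q falls from 18 to 8 cfs over 4 intervals.
K = (Q₂/Q₁)^(1/4) = (8/18)^(1/4) = 0.816.

K ≈ 0.816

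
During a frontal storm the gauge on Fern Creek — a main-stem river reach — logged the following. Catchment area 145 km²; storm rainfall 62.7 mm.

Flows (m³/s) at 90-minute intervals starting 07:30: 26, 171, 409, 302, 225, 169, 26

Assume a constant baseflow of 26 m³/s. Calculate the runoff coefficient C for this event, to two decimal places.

C ≈ 0.68

ΣQ_DR = 1146 m³/s; V = ΣQ_DR·Δt = 6.188 × 10^6 m³.
Runoff depth d = V / A = 42.68 mm.
C = d / P = 42.68 / 62.7 = 0.68.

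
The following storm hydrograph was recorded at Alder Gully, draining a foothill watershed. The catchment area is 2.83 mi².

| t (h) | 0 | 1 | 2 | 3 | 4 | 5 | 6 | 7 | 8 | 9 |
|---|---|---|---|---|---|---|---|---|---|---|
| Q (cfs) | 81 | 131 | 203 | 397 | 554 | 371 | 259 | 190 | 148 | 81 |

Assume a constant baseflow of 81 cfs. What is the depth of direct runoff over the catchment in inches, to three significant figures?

d ≈ 0.879 in

Direct runoff: 0.0, 50.0, 122.0, 316.0, 473.0, 290.0, 178.0, 109.0, 67.0, 0.0 cfs; ΣQ_DR = 1605 cfs.
V = ΣQ_DR · Δt = 1605 × 3600 s = 5.778 × 10^6 ft³.
Over A = 2.83 mi², depth = V / A = 0.879 in.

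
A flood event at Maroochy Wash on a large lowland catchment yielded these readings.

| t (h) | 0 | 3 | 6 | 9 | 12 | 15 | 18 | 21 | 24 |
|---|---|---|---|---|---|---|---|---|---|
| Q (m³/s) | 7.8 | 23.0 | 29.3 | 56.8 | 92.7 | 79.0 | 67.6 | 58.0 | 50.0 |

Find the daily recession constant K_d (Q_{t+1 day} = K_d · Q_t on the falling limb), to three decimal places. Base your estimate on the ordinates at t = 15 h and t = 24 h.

Between t = 15 h and t = 24 h the flow falls from 79.0 to 50.0 m³/s over 3×3 h = 9 h.
Per-interval ratio K = (50.0/79.0)^(1/3) = 0.8586; K_d = K^(24/3) = 0.295.

K_d ≈ 0.295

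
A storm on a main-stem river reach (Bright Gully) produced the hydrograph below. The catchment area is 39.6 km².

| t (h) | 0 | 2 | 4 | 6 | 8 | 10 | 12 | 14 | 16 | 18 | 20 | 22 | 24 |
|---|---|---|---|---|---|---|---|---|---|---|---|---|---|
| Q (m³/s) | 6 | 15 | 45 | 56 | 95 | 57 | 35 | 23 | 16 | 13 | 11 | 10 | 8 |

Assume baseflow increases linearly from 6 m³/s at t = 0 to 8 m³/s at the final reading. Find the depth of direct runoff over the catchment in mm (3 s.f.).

Direct runoff: 0.00, 8.83, 38.67, 49.50, 88.33, 50.17, 28.00, 15.83, 8.67, 5.50, 3.33, 2.17, 0.00 m³/s; ΣQ_DR = 299.0 m³/s.
V = ΣQ_DR · Δt = 299.0 × 7200 s = 2.153 × 10^6 m³.
Over A = 39.6 km², depth = V / A = 54.4 mm.

d ≈ 54.4 mm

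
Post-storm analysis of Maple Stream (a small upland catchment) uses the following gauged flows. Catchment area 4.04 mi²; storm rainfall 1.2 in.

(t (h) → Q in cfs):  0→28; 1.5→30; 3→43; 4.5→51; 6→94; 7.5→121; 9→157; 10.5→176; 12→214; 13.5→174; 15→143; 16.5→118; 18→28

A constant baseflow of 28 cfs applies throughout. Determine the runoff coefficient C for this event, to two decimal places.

C ≈ 0.49

ΣQ_DR = 1013 cfs; V = ΣQ_DR·Δt = 5.470 × 10^6 ft³.
Runoff depth d = V / A = 0.5828 in.
C = d / P = 0.5828 / 1.2 = 0.49.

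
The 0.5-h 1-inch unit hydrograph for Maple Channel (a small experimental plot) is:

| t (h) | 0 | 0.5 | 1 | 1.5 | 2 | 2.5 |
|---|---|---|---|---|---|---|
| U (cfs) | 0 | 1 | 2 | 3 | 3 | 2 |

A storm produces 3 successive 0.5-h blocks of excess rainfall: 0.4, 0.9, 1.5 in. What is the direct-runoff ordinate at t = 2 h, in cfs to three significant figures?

Q ≈ 6.90 cfs

By discrete convolution, Q_j = Σ (P_i / 1 in) · U_{j−i}.
At t = 2 h (j=4): Q = (0.4/1)·3 + (0.9/1)·3 + (1.5/1)·2 = 6.90 cfs.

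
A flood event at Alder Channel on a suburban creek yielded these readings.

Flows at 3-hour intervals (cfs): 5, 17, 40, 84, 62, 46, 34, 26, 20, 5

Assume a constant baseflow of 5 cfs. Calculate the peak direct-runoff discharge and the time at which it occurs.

Subtracting baseflow gives direct-runoff ordinates: 0.0, 12.0, 35.0, 79.0, 57.0, 41.0, 29.0, 21.0, 15.0, 0.0 cfs.
The maximum is 79.0 cfs, occurring at the reading for t = 9 h.

Q_p = 79.0 cfs at t = 9 h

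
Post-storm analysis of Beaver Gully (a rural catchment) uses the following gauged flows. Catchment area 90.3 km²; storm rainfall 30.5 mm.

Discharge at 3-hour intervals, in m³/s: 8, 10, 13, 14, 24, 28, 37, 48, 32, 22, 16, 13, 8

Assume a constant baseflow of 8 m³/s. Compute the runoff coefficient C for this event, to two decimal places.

ΣQ_DR = 169.0 m³/s; V = ΣQ_DR·Δt = 1.825 × 10^6 m³.
Runoff depth d = V / A = 20.21 mm.
C = d / P = 20.21 / 30.5 = 0.66.

C ≈ 0.66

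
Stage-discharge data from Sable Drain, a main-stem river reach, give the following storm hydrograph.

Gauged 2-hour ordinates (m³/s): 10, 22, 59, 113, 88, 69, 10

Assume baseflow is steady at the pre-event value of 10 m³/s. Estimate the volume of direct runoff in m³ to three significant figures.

Direct-runoff ordinates (Q − Q_b): 0.0, 12.0, 49.0, 103.0, 78.0, 59.0, 0.0 m³/s.
ΣQ_DR = 301.0 m³/s.
With Δt = 2 h = 7200 s, V = ΣQ_DR · Δt = 301.0 × 7200 = 2.17 × 10^6 m³.

V ≈ 2.17 × 10^6 m³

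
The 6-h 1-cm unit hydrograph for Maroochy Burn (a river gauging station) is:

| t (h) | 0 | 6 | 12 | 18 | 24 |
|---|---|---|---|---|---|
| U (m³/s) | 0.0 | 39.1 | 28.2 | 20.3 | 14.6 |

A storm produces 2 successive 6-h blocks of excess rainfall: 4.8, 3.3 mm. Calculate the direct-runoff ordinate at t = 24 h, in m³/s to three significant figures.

Q ≈ 13.7 m³/s

By discrete convolution, Q_j = Σ (P_i / 10 mm) · U_{j−i}.
At t = 24 h (j=4): Q = (4.8/10)·14.6 + (3.3/10)·20.3 = 13.7 m³/s.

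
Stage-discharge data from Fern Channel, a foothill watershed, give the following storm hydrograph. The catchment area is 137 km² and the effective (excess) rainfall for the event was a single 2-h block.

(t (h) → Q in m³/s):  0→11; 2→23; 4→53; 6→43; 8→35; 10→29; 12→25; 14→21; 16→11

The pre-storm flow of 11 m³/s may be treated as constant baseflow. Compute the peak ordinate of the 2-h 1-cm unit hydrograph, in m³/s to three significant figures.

U_p ≈ 52.6 m³/s

Direct runoff: 0.0, 12.0, 42.0, 32.0, 24.0, 18.0, 14.0, 10.0, 0.0 m³/s; ΣQ_DR = 152.0 m³/s, peak = 42.0 m³/s.
Runoff depth d = ΣQ_DR·Δt / A = 152.0 × 7200 / (137 km²) = 7.988 mm.
The 1-cm UH is the DRH scaled by (10 mm)/d, so U_p = 42.0 × 10/7.988 = 52.6 m³/s.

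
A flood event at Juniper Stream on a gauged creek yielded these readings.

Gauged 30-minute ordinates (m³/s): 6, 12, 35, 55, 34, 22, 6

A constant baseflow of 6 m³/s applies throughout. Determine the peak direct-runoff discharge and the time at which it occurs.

Q_p = 49.0 m³/s at t = 1.5 h

Subtracting baseflow gives direct-runoff ordinates: 0.0, 6.0, 29.0, 49.0, 28.0, 16.0, 0.0 m³/s.
The maximum is 49.0 m³/s, occurring at the reading for t = 1.5 h.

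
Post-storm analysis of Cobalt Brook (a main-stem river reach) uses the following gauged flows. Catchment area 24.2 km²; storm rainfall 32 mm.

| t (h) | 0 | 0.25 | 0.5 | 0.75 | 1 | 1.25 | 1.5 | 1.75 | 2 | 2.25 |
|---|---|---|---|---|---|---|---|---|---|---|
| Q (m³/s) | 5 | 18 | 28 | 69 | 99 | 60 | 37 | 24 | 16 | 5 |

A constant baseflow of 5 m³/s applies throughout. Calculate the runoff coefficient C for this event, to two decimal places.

C ≈ 0.36

ΣQ_DR = 311.0 m³/s; V = ΣQ_DR·Δt = 2.799 × 10^5 m³.
Runoff depth d = V / A = 11.57 mm.
C = d / P = 11.57 / 32 = 0.36.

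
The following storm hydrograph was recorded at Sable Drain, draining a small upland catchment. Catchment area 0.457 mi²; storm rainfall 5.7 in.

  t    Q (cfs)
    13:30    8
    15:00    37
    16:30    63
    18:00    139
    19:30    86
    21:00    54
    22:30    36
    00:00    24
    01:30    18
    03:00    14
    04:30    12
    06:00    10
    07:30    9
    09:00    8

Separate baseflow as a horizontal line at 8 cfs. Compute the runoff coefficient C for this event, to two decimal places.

C ≈ 0.36

ΣQ_DR = 406.0 cfs; V = ΣQ_DR·Δt = 2.192 × 10^6 ft³.
Runoff depth d = V / A = 2.065 in.
C = d / P = 2.065 / 5.7 = 0.36.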